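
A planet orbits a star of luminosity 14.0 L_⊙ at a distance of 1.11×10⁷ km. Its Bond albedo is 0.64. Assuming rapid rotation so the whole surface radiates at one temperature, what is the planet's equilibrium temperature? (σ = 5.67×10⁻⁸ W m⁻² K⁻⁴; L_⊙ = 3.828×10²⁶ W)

T_eq ≈ 1530 K

d = 1.11×10⁷ km = 1.11×10¹⁰ m.
L = 14.0 × 3.828×10²⁶ = 5.36×10²⁷ W.
Flux: S = L/(4πd²) = 5.36×10²⁷/(4π×(1.11×10¹⁰)²) = 3.46×10⁶ W m⁻².
Energy balance: absorbed = emitted ⇒ πR²·S(1−A) = 4πR²·σT_eq⁴, so T_eq⁴ = S(1−A)/(4σ).
T_eq = [3.46×10⁶ × 0.36 / (4 × 5.67×10⁻⁸)]^(1/4) = (5.49×10¹²)^(1/4) = 1530 K.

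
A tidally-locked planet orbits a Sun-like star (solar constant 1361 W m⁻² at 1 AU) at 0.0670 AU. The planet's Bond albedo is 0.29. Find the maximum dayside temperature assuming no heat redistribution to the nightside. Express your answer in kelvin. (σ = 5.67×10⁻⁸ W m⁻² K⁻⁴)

Flux at 0.0670 AU: S = 1361/0.0670² = 3.03×10⁵ W m⁻².
With no redistribution each surface element balances locally: S(1−A) = σT⁴.
T = [3.03×10⁵ × 0.71 / 5.67×10⁻⁸]^(1/4) = (3.80×10¹²)^(1/4) = 1400 K.

T_ss ≈ 1400 K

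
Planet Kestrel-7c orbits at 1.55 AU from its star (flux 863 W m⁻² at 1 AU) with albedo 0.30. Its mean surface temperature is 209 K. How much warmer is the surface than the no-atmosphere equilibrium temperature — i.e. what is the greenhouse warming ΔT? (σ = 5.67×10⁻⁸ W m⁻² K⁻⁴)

ΔT ≈ 26.5 K

S = 863/1.55² = 359.2 W m⁻².
T_eq = [S(1−A)/(4σ)]^(1/4) = [359.2×0.70/(4×5.67×10⁻⁸)]^(1/4) = 182.5 K.
ΔT = T_surf − T_eq = 209 − 182.5.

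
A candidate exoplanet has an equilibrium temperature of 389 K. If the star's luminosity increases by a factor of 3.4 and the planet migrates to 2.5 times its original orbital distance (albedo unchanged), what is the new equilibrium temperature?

T_eq ∝ L^(1/4) · d^(−1/2).
T′ = 389 × 3.4^(1/4) / 2.5^(1/2) = 334 K.

T_eq ≈ 334 K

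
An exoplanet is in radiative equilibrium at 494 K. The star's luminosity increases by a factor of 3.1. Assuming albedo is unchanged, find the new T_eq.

T_eq ∝ L^(1/4) · d^(−1/2).
T′ = 494 × 3.1^(1/4) = 655 K.

T_eq ≈ 655 K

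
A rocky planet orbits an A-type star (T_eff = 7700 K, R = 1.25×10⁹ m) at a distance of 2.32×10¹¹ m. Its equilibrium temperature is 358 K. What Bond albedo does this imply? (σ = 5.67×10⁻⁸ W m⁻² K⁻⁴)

L = 4πR_⋆²σT_⋆⁴ = 4π(1.25×10⁹)² × 5.67×10⁻⁸ × (7700)⁴ = 3.91×10²⁷ W.
S = L/(4πd²) = 5790 W m⁻².
From T_eq⁴ = S(1−A)/(4σ): 1−A = 4σT_eq⁴/S.
1−A = 4 × 5.67×10⁻⁸ × (358)⁴ / 5790 = 0.644.

A ≈ 0.36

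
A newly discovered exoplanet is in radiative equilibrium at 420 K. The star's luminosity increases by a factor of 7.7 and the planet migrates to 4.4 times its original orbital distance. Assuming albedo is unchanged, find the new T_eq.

T_eq ∝ L^(1/4) · d^(−1/2).
T′ = 420 × 7.7^(1/4) / 4.4^(1/2) = 334 K.

T_eq ≈ 334 K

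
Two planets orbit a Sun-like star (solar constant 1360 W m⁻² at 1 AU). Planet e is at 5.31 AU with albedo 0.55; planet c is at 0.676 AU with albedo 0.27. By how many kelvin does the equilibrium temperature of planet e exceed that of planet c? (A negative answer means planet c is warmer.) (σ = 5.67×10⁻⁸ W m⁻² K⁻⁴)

ΔT ≈ -213.9 K

T_eq = [S₀(1−A)/(4σd²)]^(1/4), so T ∝ (1−A)^(1/4) / √d.
T₁ = [1360×0.45/(4×5.67×10⁻⁸×5.31²)]^(1/4) = 98.91 K.
T₂ = [1360×0.73/(4×5.67×10⁻⁸×0.676²)]^(1/4) = 312.85 K.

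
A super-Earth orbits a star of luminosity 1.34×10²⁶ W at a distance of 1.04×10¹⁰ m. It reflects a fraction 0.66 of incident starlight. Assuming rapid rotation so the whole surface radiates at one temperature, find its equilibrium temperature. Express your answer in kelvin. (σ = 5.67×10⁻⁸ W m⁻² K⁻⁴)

Flux: S = L/(4πd²) = 1.34×10²⁶/(4π×(1.04×10¹⁰)²) = 9.86×10⁴ W m⁻².
Energy balance: absorbed = emitted ⇒ πR²·S(1−A) = 4πR²·σT_eq⁴, so T_eq⁴ = S(1−A)/(4σ).
T_eq = [9.86×10⁴ × 0.34 / (4 × 5.67×10⁻⁸)]^(1/4) = (1.48×10¹¹)^(1/4) = 620 K.

T_eq ≈ 620 K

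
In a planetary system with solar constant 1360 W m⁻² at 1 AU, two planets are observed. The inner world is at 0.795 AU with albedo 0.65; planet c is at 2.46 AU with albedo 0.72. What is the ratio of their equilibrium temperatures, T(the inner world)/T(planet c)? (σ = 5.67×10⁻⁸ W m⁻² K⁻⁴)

T₁/T₂ ≈ 1.860

T_eq = [S₀(1−A)/(4σd²)]^(1/4), so T ∝ (1−A)^(1/4) / √d.
T₁ = [1360×0.35/(4×5.67×10⁻⁸×0.795²)]^(1/4) = 240.05 K.
T₂ = [1360×0.28/(4×5.67×10⁻⁸×2.46²)]^(1/4) = 129.06 K.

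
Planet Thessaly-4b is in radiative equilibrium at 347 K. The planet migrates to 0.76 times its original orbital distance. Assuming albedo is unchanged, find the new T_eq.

T_eq ≈ 398 K

T_eq ∝ L^(1/4) · d^(−1/2).
T′ = 347 / 0.76^(1/2) = 398 K.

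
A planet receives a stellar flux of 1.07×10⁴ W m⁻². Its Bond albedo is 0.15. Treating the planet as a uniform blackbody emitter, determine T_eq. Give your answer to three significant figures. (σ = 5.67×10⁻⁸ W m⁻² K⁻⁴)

T_eq ≈ 447 K

Energy balance: absorbed = emitted ⇒ πR²·S(1−A) = 4πR²·σT_eq⁴, so T_eq⁴ = S(1−A)/(4σ).
T_eq = [1.07×10⁴ × 0.85 / (4 × 5.67×10⁻⁸)]^(1/4) = (4.01×10¹⁰)^(1/4) = 447 K.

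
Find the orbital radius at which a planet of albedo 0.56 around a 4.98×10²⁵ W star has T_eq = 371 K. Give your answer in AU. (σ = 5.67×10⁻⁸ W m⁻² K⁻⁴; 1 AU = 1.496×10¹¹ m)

d ≈ 0.135 AU

From T_eq⁴ = L(1−A)/(16πσd²): d = √[L(1−A)/(16πσT_eq⁴)].
d = √[4.98×10²⁵ × 0.44 / (16π × 5.67×10⁻⁸ × (371)⁴)] = 2.01×10¹⁰ m = 0.135 AU.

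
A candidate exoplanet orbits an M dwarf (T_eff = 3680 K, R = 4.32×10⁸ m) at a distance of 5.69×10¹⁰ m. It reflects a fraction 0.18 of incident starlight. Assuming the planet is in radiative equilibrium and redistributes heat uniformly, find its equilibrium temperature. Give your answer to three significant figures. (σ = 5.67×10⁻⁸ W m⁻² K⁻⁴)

L = 4πR_⋆²σT_⋆⁴ = 4π(4.32×10⁸)² × 5.67×10⁻⁸ × (3680)⁴ = 2.44×10²⁵ W.
S = L/(4πd²) = 599 W m⁻².
Energy balance: absorbed = emitted ⇒ πR²·S(1−A) = 4πR²·σT_eq⁴, so T_eq⁴ = S(1−A)/(4σ).
T_eq = [599 × 0.82 / (4 × 5.67×10⁻⁸)]^(1/4) = (2.17×10⁹)^(1/4) = 216 K.

T_eq ≈ 216 K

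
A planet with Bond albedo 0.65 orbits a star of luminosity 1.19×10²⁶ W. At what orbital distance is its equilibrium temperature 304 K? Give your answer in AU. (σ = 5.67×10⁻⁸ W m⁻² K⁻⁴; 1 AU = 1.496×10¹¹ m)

From T_eq⁴ = L(1−A)/(16πσd²): d = √[L(1−A)/(16πσT_eq⁴)].
d = √[1.19×10²⁶ × 0.35 / (16π × 5.67×10⁻⁸ × (304)⁴)] = 4.14×10¹⁰ m = 0.277 AU.

d ≈ 0.277 AU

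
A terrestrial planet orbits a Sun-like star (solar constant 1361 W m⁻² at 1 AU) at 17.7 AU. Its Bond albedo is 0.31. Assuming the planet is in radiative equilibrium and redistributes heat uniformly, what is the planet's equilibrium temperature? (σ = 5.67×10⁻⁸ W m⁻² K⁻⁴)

T_eq ≈ 60.3 K

Flux at 17.7 AU: S = 1361/17.7² = 4.34 W m⁻².
Energy balance: absorbed = emitted ⇒ πR²·S(1−A) = 4πR²·σT_eq⁴, so T_eq⁴ = S(1−A)/(4σ).
T_eq = [4.34 × 0.69 / (4 × 5.67×10⁻⁸)]^(1/4) = (1.32×10⁷)^(1/4) = 60.3 K.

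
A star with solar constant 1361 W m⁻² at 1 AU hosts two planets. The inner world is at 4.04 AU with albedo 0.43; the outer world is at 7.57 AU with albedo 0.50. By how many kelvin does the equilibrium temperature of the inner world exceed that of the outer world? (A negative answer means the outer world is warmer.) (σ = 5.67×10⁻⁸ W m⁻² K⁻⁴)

ΔT ≈ 35.3 K

T_eq = [S₀(1−A)/(4σd²)]^(1/4), so T ∝ (1−A)^(1/4) / √d.
T₁ = [1361×0.57/(4×5.67×10⁻⁸×4.04²)]^(1/4) = 120.32 K.
T₂ = [1361×0.50/(4×5.67×10⁻⁸×7.57²)]^(1/4) = 85.06 K.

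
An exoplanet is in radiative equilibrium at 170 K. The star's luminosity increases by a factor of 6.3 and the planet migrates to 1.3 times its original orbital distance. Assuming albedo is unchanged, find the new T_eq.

T_eq ∝ L^(1/4) · d^(−1/2).
T′ = 170 × 6.3^(1/4) / 1.3^(1/2) = 236 K.

T_eq ≈ 236 K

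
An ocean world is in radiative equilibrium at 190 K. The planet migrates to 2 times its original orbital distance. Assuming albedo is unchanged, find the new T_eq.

T_eq ∝ L^(1/4) · d^(−1/2).
T′ = 190 / 2^(1/2) = 134 K.

T_eq ≈ 134 K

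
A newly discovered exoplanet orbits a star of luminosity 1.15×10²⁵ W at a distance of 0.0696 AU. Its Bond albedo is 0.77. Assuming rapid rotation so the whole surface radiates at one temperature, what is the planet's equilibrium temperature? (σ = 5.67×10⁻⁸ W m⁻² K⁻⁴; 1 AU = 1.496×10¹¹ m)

T_eq ≈ 304 K

d = 0.0696 AU = 1.04×10¹⁰ m.
Flux: S = L/(4πd²) = 1.15×10²⁵/(4π×(1.04×10¹⁰)²) = 8440 W m⁻².
Energy balance: absorbed = emitted ⇒ πR²·S(1−A) = 4πR²·σT_eq⁴, so T_eq⁴ = S(1−A)/(4σ).
T_eq = [8440 × 0.23 / (4 × 5.67×10⁻⁸)]^(1/4) = (8.56×10⁹)^(1/4) = 304 K.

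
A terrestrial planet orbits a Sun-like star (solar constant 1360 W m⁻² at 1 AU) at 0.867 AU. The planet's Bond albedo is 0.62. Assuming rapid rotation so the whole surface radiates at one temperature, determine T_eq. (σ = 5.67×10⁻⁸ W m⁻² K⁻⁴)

Flux at 0.867 AU: S = 1360/0.867² = 1810 W m⁻².
Energy balance: absorbed = emitted ⇒ πR²·S(1−A) = 4πR²·σT_eq⁴, so T_eq⁴ = S(1−A)/(4σ).
T_eq = [1810 × 0.38 / (4 × 5.67×10⁻⁸)]^(1/4) = (3.03×10⁹)^(1/4) = 235 K.

T_eq ≈ 235 K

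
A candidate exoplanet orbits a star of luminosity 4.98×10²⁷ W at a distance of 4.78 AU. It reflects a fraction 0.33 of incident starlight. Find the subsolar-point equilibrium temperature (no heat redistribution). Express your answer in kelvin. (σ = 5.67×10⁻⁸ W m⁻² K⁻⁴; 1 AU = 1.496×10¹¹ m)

T_ss ≈ 309 K

d = 4.78 AU = 7.15×10¹¹ m.
Flux: S = L/(4πd²) = 4.98×10²⁷/(4π×(7.15×10¹¹)²) = 775 W m⁻².
At the subsolar point the surface absorbs S(1−A) and emits σT⁴ per unit area — no factor of 4, since only the local patch is in balance.
T = [775 × 0.67 / 5.67×10⁻⁸]^(1/4) = (9.16×10⁹)^(1/4) = 309 K.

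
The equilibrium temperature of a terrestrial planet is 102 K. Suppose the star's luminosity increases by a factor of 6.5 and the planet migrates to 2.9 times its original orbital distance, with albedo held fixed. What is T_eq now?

T_eq ∝ L^(1/4) · d^(−1/2).
T′ = 102 × 6.5^(1/4) / 2.9^(1/2) = 95.6 K.

T_eq ≈ 95.6 K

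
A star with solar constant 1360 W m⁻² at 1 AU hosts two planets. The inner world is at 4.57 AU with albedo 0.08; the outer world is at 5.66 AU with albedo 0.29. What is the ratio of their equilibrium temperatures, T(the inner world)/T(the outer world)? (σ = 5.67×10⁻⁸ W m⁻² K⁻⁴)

T₁/T₂ ≈ 1.187

T_eq = [S₀(1−A)/(4σd²)]^(1/4), so T ∝ (1−A)^(1/4) / √d.
T₁ = [1360×0.92/(4×5.67×10⁻⁸×4.57²)]^(1/4) = 127.49 K.
T₂ = [1360×0.71/(4×5.67×10⁻⁸×5.66²)]^(1/4) = 107.37 K.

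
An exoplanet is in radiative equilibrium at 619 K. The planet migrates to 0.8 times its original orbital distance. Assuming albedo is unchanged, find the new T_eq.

T_eq ≈ 692 K

T_eq ∝ L^(1/4) · d^(−1/2).
T′ = 619 / 0.8^(1/2) = 692 K.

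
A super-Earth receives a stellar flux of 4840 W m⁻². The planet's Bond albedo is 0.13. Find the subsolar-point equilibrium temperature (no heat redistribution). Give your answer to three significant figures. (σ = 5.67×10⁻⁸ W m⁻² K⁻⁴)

At the subsolar point the surface absorbs S(1−A) and emits σT⁴ per unit area — no factor of 4, since only the local patch is in balance.
T = [4840 × 0.87 / 5.67×10⁻⁸]^(1/4) = (7.43×10¹⁰)^(1/4) = 522 K.

T_ss ≈ 522 K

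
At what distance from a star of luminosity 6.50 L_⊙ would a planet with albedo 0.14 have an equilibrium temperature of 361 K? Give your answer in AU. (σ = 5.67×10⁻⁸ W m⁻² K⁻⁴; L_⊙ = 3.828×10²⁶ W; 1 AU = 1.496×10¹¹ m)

L = 6.50 × 3.828×10²⁶ = 2.49×10²⁷ W.
From T_eq⁴ = L(1−A)/(16πσd²): d = √[L(1−A)/(16πσT_eq⁴)].
d = √[2.49×10²⁷ × 0.86 / (16π × 5.67×10⁻⁸ × (361)⁴)] = 2.10×10¹¹ m = 1.41 AU.

d ≈ 1.41 AU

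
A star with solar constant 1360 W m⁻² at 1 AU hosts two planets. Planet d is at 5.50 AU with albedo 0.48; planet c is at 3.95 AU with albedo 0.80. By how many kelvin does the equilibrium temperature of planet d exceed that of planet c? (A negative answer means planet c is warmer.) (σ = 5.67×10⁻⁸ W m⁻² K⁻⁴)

T_eq = [S₀(1−A)/(4σd²)]^(1/4), so T ∝ (1−A)^(1/4) / √d.
T₁ = [1360×0.52/(4×5.67×10⁻⁸×5.50²)]^(1/4) = 100.76 K.
T₂ = [1360×0.20/(4×5.67×10⁻⁸×3.95²)]^(1/4) = 93.63 K.

ΔT ≈ 7.1 K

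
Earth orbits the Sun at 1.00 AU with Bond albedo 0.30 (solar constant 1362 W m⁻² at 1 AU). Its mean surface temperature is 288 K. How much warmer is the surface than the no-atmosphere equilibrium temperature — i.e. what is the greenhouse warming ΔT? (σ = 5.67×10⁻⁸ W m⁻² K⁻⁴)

ΔT ≈ 33.4 K

S = 1362/1.00² = 1362 W m⁻².
T_eq = [S(1−A)/(4σ)]^(1/4) = [1362×0.70/(4×5.67×10⁻⁸)]^(1/4) = 254.6 K.
ΔT = T_surf − T_eq = 288 − 254.6.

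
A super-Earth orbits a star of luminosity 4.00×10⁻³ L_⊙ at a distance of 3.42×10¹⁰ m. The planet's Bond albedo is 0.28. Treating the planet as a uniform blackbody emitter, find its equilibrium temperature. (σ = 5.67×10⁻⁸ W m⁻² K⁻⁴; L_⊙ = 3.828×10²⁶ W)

L = 4.00×10⁻³ × 3.828×10²⁶ = 1.53×10²⁴ W.
Flux: S = L/(4πd²) = 1.53×10²⁴/(4π×(3.42×10¹⁰)²) = 104 W m⁻².
Energy balance: absorbed = emitted ⇒ πR²·S(1−A) = 4πR²·σT_eq⁴, so T_eq⁴ = S(1−A)/(4σ).
T_eq = [104 × 0.72 / (4 × 5.67×10⁻⁸)]^(1/4) = (3.31×10⁸)^(1/4) = 135 K.

T_eq ≈ 135 K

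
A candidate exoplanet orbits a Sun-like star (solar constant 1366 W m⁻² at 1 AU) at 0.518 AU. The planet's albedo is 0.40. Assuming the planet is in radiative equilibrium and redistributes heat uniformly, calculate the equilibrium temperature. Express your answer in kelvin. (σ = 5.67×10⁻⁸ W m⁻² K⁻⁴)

Flux at 0.518 AU: S = 1366/0.518² = 5090 W m⁻².
Energy balance: absorbed = emitted ⇒ πR²·S(1−A) = 4πR²·σT_eq⁴, so T_eq⁴ = S(1−A)/(4σ).
T_eq = [5090 × 0.60 / (4 × 5.67×10⁻⁸)]^(1/4) = (1.35×10¹⁰)^(1/4) = 341 K.

T_eq ≈ 341 K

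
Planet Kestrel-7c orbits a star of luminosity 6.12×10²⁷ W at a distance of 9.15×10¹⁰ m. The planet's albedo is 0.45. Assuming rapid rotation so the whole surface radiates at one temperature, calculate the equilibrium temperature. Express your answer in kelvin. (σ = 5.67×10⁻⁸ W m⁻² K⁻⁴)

T_eq ≈ 613 K

Flux: S = L/(4πd²) = 6.12×10²⁷/(4π×(9.15×10¹⁰)²) = 5.82×10⁴ W m⁻².
Energy balance: absorbed = emitted ⇒ πR²·S(1−A) = 4πR²·σT_eq⁴, so T_eq⁴ = S(1−A)/(4σ).
T_eq = [5.82×10⁴ × 0.55 / (4 × 5.67×10⁻⁸)]^(1/4) = (1.41×10¹¹)^(1/4) = 613 K.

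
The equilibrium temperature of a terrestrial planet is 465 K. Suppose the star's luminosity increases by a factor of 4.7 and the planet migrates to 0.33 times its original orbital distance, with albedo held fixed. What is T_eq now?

T_eq ∝ L^(1/4) · d^(−1/2).
T′ = 465 × 4.7^(1/4) / 0.33^(1/2) = 1190 K.

T_eq ≈ 1190 K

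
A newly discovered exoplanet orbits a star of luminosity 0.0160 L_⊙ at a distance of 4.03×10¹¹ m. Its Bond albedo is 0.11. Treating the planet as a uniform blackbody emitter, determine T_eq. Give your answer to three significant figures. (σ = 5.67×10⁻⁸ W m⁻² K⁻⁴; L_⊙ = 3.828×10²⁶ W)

L = 0.0160 × 3.828×10²⁶ = 6.12×10²⁴ W.
Flux: S = L/(4πd²) = 6.12×10²⁴/(4π×(4.03×10¹¹)²) = 3.00 W m⁻².
Energy balance: absorbed = emitted ⇒ πR²·S(1−A) = 4πR²·σT_eq⁴, so T_eq⁴ = S(1−A)/(4σ).
T_eq = [3.00 × 0.89 / (4 × 5.67×10⁻⁸)]^(1/4) = (1.18×10⁷)^(1/4) = 58.6 K.

T_eq ≈ 58.6 K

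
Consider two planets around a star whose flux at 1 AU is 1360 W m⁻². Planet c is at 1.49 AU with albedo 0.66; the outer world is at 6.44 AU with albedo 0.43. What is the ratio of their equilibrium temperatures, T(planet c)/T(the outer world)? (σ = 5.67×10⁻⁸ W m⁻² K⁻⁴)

T₁/T₂ ≈ 1.827

T_eq = [S₀(1−A)/(4σd²)]^(1/4), so T ∝ (1−A)^(1/4) / √d.
T₁ = [1360×0.34/(4×5.67×10⁻⁸×1.49²)]^(1/4) = 174.08 K.
T₂ = [1360×0.57/(4×5.67×10⁻⁸×6.44²)]^(1/4) = 95.28 K.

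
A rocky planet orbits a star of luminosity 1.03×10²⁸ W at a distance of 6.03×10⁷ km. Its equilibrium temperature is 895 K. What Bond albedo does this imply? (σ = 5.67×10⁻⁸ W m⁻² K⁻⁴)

A ≈ 0.35

d = 6.03×10⁷ km = 6.03×10¹⁰ m.
Flux: S = L/(4πd²) = 1.03×10²⁸/(4π×(6.03×10¹⁰)²) = 2.25×10⁵ W m⁻².
From T_eq⁴ = S(1−A)/(4σ): 1−A = 4σT_eq⁴/S.
1−A = 4 × 5.67×10⁻⁸ × (895)⁴ / 2.25×10⁵ = 0.646.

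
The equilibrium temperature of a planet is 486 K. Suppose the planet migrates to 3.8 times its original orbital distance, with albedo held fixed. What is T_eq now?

T_eq ≈ 249 K

T_eq ∝ L^(1/4) · d^(−1/2).
T′ = 486 / 3.8^(1/2) = 249 K.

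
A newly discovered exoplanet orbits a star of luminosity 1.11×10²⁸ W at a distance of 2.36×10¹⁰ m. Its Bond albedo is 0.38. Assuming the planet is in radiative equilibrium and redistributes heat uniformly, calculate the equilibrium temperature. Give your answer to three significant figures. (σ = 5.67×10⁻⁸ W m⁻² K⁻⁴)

T_eq ≈ 1440 K

Flux: S = L/(4πd²) = 1.11×10²⁸/(4π×(2.36×10¹⁰)²) = 1.59×10⁶ W m⁻².
Energy balance: absorbed = emitted ⇒ πR²·S(1−A) = 4πR²·σT_eq⁴, so T_eq⁴ = S(1−A)/(4σ).
T_eq = [1.59×10⁶ × 0.62 / (4 × 5.67×10⁻⁸)]^(1/4) = (4.34×10¹²)^(1/4) = 1440 K.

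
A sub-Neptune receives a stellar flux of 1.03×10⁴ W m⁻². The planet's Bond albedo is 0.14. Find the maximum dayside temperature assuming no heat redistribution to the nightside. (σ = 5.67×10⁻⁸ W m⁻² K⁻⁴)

With no redistribution each surface element balances locally: S(1−A) = σT⁴.
T = [1.03×10⁴ × 0.86 / 5.67×10⁻⁸]^(1/4) = (1.56×10¹¹)^(1/4) = 629 K.

T_ss ≈ 629 K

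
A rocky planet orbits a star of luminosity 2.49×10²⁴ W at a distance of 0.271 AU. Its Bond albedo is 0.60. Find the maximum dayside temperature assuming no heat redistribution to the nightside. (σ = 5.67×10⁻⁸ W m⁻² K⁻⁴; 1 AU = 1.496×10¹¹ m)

d = 0.271 AU = 4.05×10¹⁰ m.
Flux: S = L/(4πd²) = 2.49×10²⁴/(4π×(4.05×10¹⁰)²) = 121 W m⁻².
With no redistribution each surface element balances locally: S(1−A) = σT⁴.
T = [121 × 0.40 / 5.67×10⁻⁸]^(1/4) = (8.50×10⁸)^(1/4) = 171 K.

T_ss ≈ 171 K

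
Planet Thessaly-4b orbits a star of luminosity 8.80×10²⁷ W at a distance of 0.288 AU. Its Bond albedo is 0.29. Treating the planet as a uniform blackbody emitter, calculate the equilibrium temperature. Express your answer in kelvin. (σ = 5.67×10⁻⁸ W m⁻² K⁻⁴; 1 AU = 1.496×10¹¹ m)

d = 0.288 AU = 4.31×10¹⁰ m.
Flux: S = L/(4πd²) = 8.80×10²⁷/(4π×(4.31×10¹⁰)²) = 3.77×10⁵ W m⁻².
Energy balance: absorbed = emitted ⇒ πR²·S(1−A) = 4πR²·σT_eq⁴, so T_eq⁴ = S(1−A)/(4σ).
T_eq = [3.77×10⁵ × 0.71 / (4 × 5.67×10⁻⁸)]^(1/4) = (1.18×10¹²)^(1/4) = 1040 K.

T_eq ≈ 1040 K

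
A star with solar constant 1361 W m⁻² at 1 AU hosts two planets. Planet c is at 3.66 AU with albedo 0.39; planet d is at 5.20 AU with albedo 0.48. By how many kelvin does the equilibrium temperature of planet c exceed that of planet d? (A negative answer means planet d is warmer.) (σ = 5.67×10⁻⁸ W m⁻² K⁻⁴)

T_eq = [S₀(1−A)/(4σd²)]^(1/4), so T ∝ (1−A)^(1/4) / √d.
T₁ = [1361×0.61/(4×5.67×10⁻⁸×3.66²)]^(1/4) = 128.57 K.
T₂ = [1361×0.52/(4×5.67×10⁻⁸×5.20²)]^(1/4) = 103.65 K.

ΔT ≈ 24.9 K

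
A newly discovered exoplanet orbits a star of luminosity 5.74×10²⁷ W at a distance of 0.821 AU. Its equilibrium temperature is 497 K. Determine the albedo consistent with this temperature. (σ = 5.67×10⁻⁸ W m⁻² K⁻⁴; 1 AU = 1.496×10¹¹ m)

d = 0.821 AU = 1.23×10¹¹ m.
Flux: S = L/(4πd²) = 5.74×10²⁷/(4π×(1.23×10¹¹)²) = 3.03×10⁴ W m⁻².
From T_eq⁴ = S(1−A)/(4σ): 1−A = 4σT_eq⁴/S.
1−A = 4 × 5.67×10⁻⁸ × (497)⁴ / 3.03×10⁴ = 0.457.

A ≈ 0.54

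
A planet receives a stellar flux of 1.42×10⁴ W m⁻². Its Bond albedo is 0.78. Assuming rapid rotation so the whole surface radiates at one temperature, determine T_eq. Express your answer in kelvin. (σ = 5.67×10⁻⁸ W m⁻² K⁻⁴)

T_eq ≈ 343 K

Energy balance: absorbed = emitted ⇒ πR²·S(1−A) = 4πR²·σT_eq⁴, so T_eq⁴ = S(1−A)/(4σ).
T_eq = [1.42×10⁴ × 0.22 / (4 × 5.67×10⁻⁸)]^(1/4) = (1.38×10¹⁰)^(1/4) = 343 K.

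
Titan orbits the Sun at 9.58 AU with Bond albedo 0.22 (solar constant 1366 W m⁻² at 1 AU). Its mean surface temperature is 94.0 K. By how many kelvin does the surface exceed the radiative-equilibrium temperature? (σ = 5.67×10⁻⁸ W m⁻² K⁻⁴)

ΔT ≈ 9.4 K

S = 1366/9.58² = 14.88 W m⁻².
T_eq = [S(1−A)/(4σ)]^(1/4) = [14.88×0.78/(4×5.67×10⁻⁸)]^(1/4) = 84.6 K.
ΔT = T_surf − T_eq = 94 − 84.6.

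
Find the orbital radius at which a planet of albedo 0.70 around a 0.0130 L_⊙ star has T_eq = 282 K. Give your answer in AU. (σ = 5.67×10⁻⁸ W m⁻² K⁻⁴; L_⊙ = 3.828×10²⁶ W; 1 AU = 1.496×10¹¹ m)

d ≈ 0.0608 AU

L = 0.0130 × 3.828×10²⁶ = 4.98×10²⁴ W.
From T_eq⁴ = L(1−A)/(16πσd²): d = √[L(1−A)/(16πσT_eq⁴)].
d = √[4.98×10²⁴ × 0.30 / (16π × 5.67×10⁻⁸ × (282)⁴)] = 9.10×10⁹ m = 0.0608 AU.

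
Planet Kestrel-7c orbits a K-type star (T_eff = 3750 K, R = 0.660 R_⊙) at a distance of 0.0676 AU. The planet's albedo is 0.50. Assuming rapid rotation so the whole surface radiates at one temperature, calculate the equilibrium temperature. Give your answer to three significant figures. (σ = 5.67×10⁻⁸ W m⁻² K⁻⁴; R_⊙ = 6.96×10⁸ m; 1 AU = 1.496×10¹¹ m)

T_eq ≈ 475 K

R_⋆ = 0.660 × 6.96×10⁸ = 4.59×10⁸ m.
d = 0.0676 AU = 1.01×10¹⁰ m.
L = 4πR_⋆²σT_⋆⁴ = 4π(4.59×10⁸)² × 5.67×10⁻⁸ × (3750)⁴ = 2.97×10²⁵ W.
S = L/(4πd²) = 2.31×10⁴ W m⁻².
Energy balance: absorbed = emitted ⇒ πR²·S(1−A) = 4πR²·σT_eq⁴, so T_eq⁴ = S(1−A)/(4σ).
T_eq = [2.31×10⁴ × 0.50 / (4 × 5.67×10⁻⁸)]^(1/4) = (5.10×10¹⁰)^(1/4) = 475 K.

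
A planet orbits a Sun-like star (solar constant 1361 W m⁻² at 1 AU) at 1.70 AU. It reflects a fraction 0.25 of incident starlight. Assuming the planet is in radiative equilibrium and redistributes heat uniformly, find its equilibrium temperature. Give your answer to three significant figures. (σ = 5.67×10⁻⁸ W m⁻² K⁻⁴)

Flux at 1.70 AU: S = 1361/1.70² = 471 W m⁻².
Energy balance: absorbed = emitted ⇒ πR²·S(1−A) = 4πR²·σT_eq⁴, so T_eq⁴ = S(1−A)/(4σ).
T_eq = [471 × 0.75 / (4 × 5.67×10⁻⁸)]^(1/4) = (1.56×10⁹)^(1/4) = 199 K.

T_eq ≈ 199 K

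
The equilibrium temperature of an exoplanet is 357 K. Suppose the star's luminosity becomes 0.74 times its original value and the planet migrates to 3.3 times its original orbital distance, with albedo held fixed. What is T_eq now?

T_eq ∝ L^(1/4) · d^(−1/2).
T′ = 357 × 0.74^(1/4) / 3.3^(1/2) = 182 K.

T_eq ≈ 182 K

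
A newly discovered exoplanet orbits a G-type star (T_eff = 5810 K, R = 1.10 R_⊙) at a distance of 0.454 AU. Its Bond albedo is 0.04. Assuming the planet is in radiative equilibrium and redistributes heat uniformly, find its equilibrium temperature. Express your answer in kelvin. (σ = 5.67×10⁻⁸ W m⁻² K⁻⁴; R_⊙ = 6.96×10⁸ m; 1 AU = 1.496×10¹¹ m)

R_⋆ = 1.10 × 6.96×10⁸ = 7.66×10⁸ m.
d = 0.454 AU = 6.79×10¹⁰ m.
L = 4πR_⋆²σT_⋆⁴ = 4π(7.66×10⁸)² × 5.67×10⁻⁸ × (5810)⁴ = 4.76×10²⁶ W.
S = L/(4πd²) = 8210 W m⁻².
Energy balance: absorbed = emitted ⇒ πR²·S(1−A) = 4πR²·σT_eq⁴, so T_eq⁴ = S(1−A)/(4σ).
T_eq = [8210 × 0.96 / (4 × 5.67×10⁻⁸)]^(1/4) = (3.47×10¹⁰)^(1/4) = 432 K.

T_eq ≈ 432 K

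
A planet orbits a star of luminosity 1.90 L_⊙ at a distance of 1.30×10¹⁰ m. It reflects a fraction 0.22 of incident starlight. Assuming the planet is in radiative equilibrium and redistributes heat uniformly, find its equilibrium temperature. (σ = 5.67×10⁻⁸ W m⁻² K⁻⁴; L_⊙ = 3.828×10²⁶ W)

T_eq ≈ 1040 K

L = 1.90 × 3.828×10²⁶ = 7.27×10²⁶ W.
Flux: S = L/(4πd²) = 7.27×10²⁶/(4π×(1.30×10¹⁰)²) = 3.42×10⁵ W m⁻².
Energy balance: absorbed = emitted ⇒ πR²·S(1−A) = 4πR²·σT_eq⁴, so T_eq⁴ = S(1−A)/(4σ).
T_eq = [3.42×10⁵ × 0.78 / (4 × 5.67×10⁻⁸)]^(1/4) = (1.18×10¹²)^(1/4) = 1040 K.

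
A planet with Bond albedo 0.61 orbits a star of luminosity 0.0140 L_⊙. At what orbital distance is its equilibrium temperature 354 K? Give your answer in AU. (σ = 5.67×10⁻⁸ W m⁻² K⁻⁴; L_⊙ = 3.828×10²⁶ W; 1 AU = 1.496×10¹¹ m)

d ≈ 0.0457 AU

L = 0.0140 × 3.828×10²⁶ = 5.36×10²⁴ W.
From T_eq⁴ = L(1−A)/(16πσd²): d = √[L(1−A)/(16πσT_eq⁴)].
d = √[5.36×10²⁴ × 0.39 / (16π × 5.67×10⁻⁸ × (354)⁴)] = 6.83×10⁹ m = 0.0457 AU.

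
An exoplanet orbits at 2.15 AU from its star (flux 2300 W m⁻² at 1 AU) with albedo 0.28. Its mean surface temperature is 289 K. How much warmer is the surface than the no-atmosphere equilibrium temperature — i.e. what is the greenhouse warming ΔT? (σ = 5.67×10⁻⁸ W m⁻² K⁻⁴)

S = 2300/2.15² = 497.6 W m⁻².
T_eq = [S(1−A)/(4σ)]^(1/4) = [497.6×0.72/(4×5.67×10⁻⁸)]^(1/4) = 199.4 K.
ΔT = T_surf − T_eq = 289 − 199.4.

ΔT ≈ 89.6 K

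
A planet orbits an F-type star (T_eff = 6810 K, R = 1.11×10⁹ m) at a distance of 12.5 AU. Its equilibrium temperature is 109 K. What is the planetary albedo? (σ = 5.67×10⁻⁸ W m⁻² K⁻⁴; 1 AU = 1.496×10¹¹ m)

d = 12.5 AU = 1.87×10¹² m.
L = 4πR_⋆²σT_⋆⁴ = 4π(1.11×10⁹)² × 5.67×10⁻⁸ × (6810)⁴ = 1.89×10²⁷ W.
S = L/(4πd²) = 43.0 W m⁻².
From T_eq⁴ = S(1−A)/(4σ): 1−A = 4σT_eq⁴/S.
1−A = 4 × 5.67×10⁻⁸ × (109)⁴ / 43.0 = 0.745.

A ≈ 0.25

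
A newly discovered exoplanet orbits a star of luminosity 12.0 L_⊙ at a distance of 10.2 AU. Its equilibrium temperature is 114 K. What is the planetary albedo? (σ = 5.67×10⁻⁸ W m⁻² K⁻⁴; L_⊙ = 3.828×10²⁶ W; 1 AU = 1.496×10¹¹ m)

A ≈ 0.76

d = 10.2 AU = 1.53×10¹² m.
L = 12.0 × 3.828×10²⁶ = 4.59×10²⁷ W.
Flux: S = L/(4πd²) = 4.59×10²⁷/(4π×(1.53×10¹²)²) = 157 W m⁻².
From T_eq⁴ = S(1−A)/(4σ): 1−A = 4σT_eq⁴/S.
1−A = 4 × 5.67×10⁻⁸ × (114)⁴ / 157 = 0.244.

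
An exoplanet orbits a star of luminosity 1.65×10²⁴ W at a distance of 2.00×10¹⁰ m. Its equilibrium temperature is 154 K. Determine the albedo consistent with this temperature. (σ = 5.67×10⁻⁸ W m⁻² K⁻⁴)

A ≈ 0.61

Flux: S = L/(4πd²) = 1.65×10²⁴/(4π×(2.00×10¹⁰)²) = 328 W m⁻².
From T_eq⁴ = S(1−A)/(4σ): 1−A = 4σT_eq⁴/S.
1−A = 4 × 5.67×10⁻⁸ × (154)⁴ / 328 = 0.389.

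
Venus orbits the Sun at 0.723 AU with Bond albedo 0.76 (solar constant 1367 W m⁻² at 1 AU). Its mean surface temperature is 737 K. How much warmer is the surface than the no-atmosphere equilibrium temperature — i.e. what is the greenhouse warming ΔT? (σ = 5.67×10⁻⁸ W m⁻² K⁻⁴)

S = 1367/0.723² = 2615 W m⁻².
T_eq = [S(1−A)/(4σ)]^(1/4) = [2615×0.24/(4×5.67×10⁻⁸)]^(1/4) = 229.4 K.
ΔT = T_surf − T_eq = 737 − 229.4.

ΔT ≈ 507.6 K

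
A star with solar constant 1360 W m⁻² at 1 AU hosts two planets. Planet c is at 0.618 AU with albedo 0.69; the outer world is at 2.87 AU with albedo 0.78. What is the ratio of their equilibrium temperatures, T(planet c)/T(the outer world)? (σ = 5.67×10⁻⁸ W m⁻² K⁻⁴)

T₁/T₂ ≈ 2.348

T_eq = [S₀(1−A)/(4σd²)]^(1/4), so T ∝ (1−A)^(1/4) / √d.
T₁ = [1360×0.31/(4×5.67×10⁻⁸×0.618²)]^(1/4) = 264.13 K.
T₂ = [1360×0.22/(4×5.67×10⁻⁸×2.87²)]^(1/4) = 112.50 K.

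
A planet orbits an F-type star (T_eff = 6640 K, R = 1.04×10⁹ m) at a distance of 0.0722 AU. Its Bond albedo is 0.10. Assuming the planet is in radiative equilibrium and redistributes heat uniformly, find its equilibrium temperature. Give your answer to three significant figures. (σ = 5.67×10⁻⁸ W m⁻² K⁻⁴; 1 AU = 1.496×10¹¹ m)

d = 0.0722 AU = 1.08×10¹⁰ m.
L = 4πR_⋆²σT_⋆⁴ = 4π(1.04×10⁹)² × 5.67×10⁻⁸ × (6640)⁴ = 1.50×10²⁷ W.
S = L/(4πd²) = 1.02×10⁶ W m⁻².
Energy balance: absorbed = emitted ⇒ πR²·S(1−A) = 4πR²·σT_eq⁴, so T_eq⁴ = S(1−A)/(4σ).
T_eq = [1.02×10⁶ × 0.90 / (4 × 5.67×10⁻⁸)]^(1/4) = (4.05×10¹²)^(1/4) = 1420 K.

T_eq ≈ 1420 K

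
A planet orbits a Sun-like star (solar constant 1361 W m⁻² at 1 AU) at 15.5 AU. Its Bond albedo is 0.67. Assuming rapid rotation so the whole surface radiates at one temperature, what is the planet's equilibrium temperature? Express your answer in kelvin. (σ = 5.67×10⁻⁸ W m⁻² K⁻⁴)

T_eq ≈ 53.6 K

Flux at 15.5 AU: S = 1361/15.5² = 5.66 W m⁻².
Energy balance: absorbed = emitted ⇒ πR²·S(1−A) = 4πR²·σT_eq⁴, so T_eq⁴ = S(1−A)/(4σ).
T_eq = [5.66 × 0.33 / (4 × 5.67×10⁻⁸)]^(1/4) = (8.24×10⁶)^(1/4) = 53.6 K.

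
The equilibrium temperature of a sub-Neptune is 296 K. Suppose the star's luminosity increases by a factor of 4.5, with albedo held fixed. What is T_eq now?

T_eq ≈ 431 K

T_eq ∝ L^(1/4) · d^(−1/2).
T′ = 296 × 4.5^(1/4) = 431 K.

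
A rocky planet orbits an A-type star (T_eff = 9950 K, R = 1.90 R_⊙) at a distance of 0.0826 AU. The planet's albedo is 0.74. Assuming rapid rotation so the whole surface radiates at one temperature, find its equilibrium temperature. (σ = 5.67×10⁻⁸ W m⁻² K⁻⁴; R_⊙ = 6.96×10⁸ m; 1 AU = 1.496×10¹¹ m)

T_eq ≈ 1640 K

R_⋆ = 1.90 × 6.96×10⁸ = 1.32×10⁹ m.
d = 0.0826 AU = 1.24×10¹⁰ m.
L = 4πR_⋆²σT_⋆⁴ = 4π(1.32×10⁹)² × 5.67×10⁻⁸ × (9950)⁴ = 1.22×10²⁸ W.
S = L/(4πd²) = 6.36×10⁶ W m⁻².
Energy balance: absorbed = emitted ⇒ πR²·S(1−A) = 4πR²·σT_eq⁴, so T_eq⁴ = S(1−A)/(4σ).
T_eq = [6.36×10⁶ × 0.26 / (4 × 5.67×10⁻⁸)]^(1/4) = (7.30×10¹²)^(1/4) = 1640 K.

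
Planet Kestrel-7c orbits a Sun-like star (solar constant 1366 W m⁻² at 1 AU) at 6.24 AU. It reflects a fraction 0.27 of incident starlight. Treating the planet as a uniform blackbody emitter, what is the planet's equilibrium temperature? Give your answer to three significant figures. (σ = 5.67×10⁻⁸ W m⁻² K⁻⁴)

Flux at 6.24 AU: S = 1366/6.24² = 35.1 W m⁻².
Energy balance: absorbed = emitted ⇒ πR²·S(1−A) = 4πR²·σT_eq⁴, so T_eq⁴ = S(1−A)/(4σ).
T_eq = [35.1 × 0.73 / (4 × 5.67×10⁻⁸)]^(1/4) = (1.13×10⁸)^(1/4) = 103 K.

T_eq ≈ 103 K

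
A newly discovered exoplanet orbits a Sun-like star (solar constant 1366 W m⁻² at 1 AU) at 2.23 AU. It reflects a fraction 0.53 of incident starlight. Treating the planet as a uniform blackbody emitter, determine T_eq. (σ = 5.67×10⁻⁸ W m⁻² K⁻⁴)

Flux at 2.23 AU: S = 1366/2.23² = 275 W m⁻².
Energy balance: absorbed = emitted ⇒ πR²·S(1−A) = 4πR²·σT_eq⁴, so T_eq⁴ = S(1−A)/(4σ).
T_eq = [275 × 0.47 / (4 × 5.67×10⁻⁸)]^(1/4) = (5.69×10⁸)^(1/4) = 154 K.

T_eq ≈ 154 K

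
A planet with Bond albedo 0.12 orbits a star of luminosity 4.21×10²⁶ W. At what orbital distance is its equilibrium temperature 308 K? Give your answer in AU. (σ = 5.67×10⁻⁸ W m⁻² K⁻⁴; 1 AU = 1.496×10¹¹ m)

d ≈ 0.803 AU

From T_eq⁴ = L(1−A)/(16πσd²): d = √[L(1−A)/(16πσT_eq⁴)].
d = √[4.21×10²⁶ × 0.88 / (16π × 5.67×10⁻⁸ × (308)⁴)] = 1.20×10¹¹ m = 0.803 AU.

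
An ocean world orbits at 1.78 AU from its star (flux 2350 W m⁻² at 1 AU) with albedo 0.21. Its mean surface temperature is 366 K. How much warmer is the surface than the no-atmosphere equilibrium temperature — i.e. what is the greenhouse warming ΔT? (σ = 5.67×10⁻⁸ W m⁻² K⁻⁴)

ΔT ≈ 140.5 K

S = 2350/1.78² = 741.7 W m⁻².
T_eq = [S(1−A)/(4σ)]^(1/4) = [741.7×0.79/(4×5.67×10⁻⁸)]^(1/4) = 225.5 K.
ΔT = T_surf − T_eq = 366 − 225.5.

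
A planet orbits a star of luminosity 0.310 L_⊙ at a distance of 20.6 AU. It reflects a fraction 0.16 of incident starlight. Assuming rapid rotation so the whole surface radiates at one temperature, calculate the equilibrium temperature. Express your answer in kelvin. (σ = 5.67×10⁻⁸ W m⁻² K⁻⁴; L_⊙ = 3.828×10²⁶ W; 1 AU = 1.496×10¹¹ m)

T_eq ≈ 43.8 K

d = 20.6 AU = 3.08×10¹² m.
L = 0.310 × 3.828×10²⁶ = 1.19×10²⁶ W.
Flux: S = L/(4πd²) = 1.19×10²⁶/(4π×(3.08×10¹²)²) = 0.994 W m⁻².
Energy balance: absorbed = emitted ⇒ πR²·S(1−A) = 4πR²·σT_eq⁴, so T_eq⁴ = S(1−A)/(4σ).
T_eq = [0.994 × 0.84 / (4 × 5.67×10⁻⁸)]^(1/4) = (3.68×10⁶)^(1/4) = 43.8 K.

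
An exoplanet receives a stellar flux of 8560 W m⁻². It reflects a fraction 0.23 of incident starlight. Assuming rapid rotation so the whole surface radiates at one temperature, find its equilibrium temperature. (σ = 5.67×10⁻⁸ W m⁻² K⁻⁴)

Energy balance: absorbed = emitted ⇒ πR²·S(1−A) = 4πR²·σT_eq⁴, so T_eq⁴ = S(1−A)/(4σ).
T_eq = [8560 × 0.77 / (4 × 5.67×10⁻⁸)]^(1/4) = (2.91×10¹⁰)^(1/4) = 413 K.

T_eq ≈ 413 K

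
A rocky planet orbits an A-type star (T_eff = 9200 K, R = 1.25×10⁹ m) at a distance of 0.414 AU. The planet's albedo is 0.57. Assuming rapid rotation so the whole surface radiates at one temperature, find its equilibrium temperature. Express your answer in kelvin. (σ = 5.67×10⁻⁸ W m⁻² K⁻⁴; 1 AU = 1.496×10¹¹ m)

d = 0.414 AU = 6.19×10¹⁰ m.
L = 4πR_⋆²σT_⋆⁴ = 4π(1.25×10⁹)² × 5.67×10⁻⁸ × (9200)⁴ = 7.98×10²⁷ W.
S = L/(4πd²) = 1.65×10⁵ W m⁻².
Energy balance: absorbed = emitted ⇒ πR²·S(1−A) = 4πR²·σT_eq⁴, so T_eq⁴ = S(1−A)/(4σ).
T_eq = [1.65×10⁵ × 0.43 / (4 × 5.67×10⁻⁸)]^(1/4) = (3.14×10¹¹)^(1/4) = 748 K.

T_eq ≈ 748 K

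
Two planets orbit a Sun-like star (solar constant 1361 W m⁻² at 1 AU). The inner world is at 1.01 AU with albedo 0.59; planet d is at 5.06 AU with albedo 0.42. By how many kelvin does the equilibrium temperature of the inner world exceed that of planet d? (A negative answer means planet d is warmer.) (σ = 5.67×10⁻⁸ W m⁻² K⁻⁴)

T_eq = [S₀(1−A)/(4σd²)]^(1/4), so T ∝ (1−A)^(1/4) / √d.
T₁ = [1361×0.41/(4×5.67×10⁻⁸×1.01²)]^(1/4) = 221.61 K.
T₂ = [1361×0.58/(4×5.67×10⁻⁸×5.06²)]^(1/4) = 107.98 K.

ΔT ≈ 113.6 K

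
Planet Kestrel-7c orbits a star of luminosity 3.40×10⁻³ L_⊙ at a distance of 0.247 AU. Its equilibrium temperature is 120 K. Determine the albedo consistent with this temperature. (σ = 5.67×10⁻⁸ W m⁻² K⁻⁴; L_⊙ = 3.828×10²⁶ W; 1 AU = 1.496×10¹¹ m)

d = 0.247 AU = 3.70×10¹⁰ m.
L = 3.40×10⁻³ × 3.828×10²⁶ = 1.30×10²⁴ W.
Flux: S = L/(4πd²) = 1.30×10²⁴/(4π×(3.70×10¹⁰)²) = 75.9 W m⁻².
From T_eq⁴ = S(1−A)/(4σ): 1−A = 4σT_eq⁴/S.
1−A = 4 × 5.67×10⁻⁸ × (120)⁴ / 75.9 = 0.620.

A ≈ 0.38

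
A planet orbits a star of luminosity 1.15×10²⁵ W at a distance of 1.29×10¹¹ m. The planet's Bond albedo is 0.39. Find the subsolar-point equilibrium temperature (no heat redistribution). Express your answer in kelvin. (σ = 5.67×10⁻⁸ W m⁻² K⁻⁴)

Flux: S = L/(4πd²) = 1.15×10²⁵/(4π×(1.29×10¹¹)²) = 55.0 W m⁻².
At the subsolar point the surface absorbs S(1−A) and emits σT⁴ per unit area — no factor of 4, since only the local patch is in balance.
T = [55.0 × 0.61 / 5.67×10⁻⁸]^(1/4) = (5.92×10⁸)^(1/4) = 156 K.

T_ss ≈ 156 K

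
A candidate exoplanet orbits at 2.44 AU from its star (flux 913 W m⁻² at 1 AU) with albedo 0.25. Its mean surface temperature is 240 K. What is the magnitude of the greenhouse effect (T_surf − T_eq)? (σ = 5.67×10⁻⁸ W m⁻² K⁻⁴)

ΔT ≈ 89.9 K

S = 913/2.44² = 153.4 W m⁻².
T_eq = [S(1−A)/(4σ)]^(1/4) = [153.4×0.75/(4×5.67×10⁻⁸)]^(1/4) = 150.1 K.
ΔT = T_surf − T_eq = 240 − 150.1.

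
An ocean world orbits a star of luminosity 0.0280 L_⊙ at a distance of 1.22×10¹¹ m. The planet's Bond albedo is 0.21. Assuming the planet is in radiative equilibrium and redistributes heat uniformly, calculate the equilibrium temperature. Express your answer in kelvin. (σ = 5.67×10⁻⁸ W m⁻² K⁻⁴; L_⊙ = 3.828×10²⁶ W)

T_eq ≈ 119 K

L = 0.0280 × 3.828×10²⁶ = 1.07×10²⁵ W.
Flux: S = L/(4πd²) = 1.07×10²⁵/(4π×(1.22×10¹¹)²) = 57.3 W m⁻².
Energy balance: absorbed = emitted ⇒ πR²·S(1−A) = 4πR²·σT_eq⁴, so T_eq⁴ = S(1−A)/(4σ).
T_eq = [57.3 × 0.79 / (4 × 5.67×10⁻⁸)]^(1/4) = (2.00×10⁸)^(1/4) = 119 K.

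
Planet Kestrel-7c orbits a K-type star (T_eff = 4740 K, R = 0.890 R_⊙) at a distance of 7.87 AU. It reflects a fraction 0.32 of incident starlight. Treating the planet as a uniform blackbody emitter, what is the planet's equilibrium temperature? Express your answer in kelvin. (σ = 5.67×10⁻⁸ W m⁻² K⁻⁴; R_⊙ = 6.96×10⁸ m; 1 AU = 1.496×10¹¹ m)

T_eq ≈ 69.8 K

R_⋆ = 0.890 × 6.96×10⁸ = 6.19×10⁸ m.
d = 7.87 AU = 1.18×10¹² m.
L = 4πR_⋆²σT_⋆⁴ = 4π(6.19×10⁸)² × 5.67×10⁻⁸ × (4740)⁴ = 1.38×10²⁶ W.
S = L/(4πd²) = 7.92 W m⁻².
Energy balance: absorbed = emitted ⇒ πR²·S(1−A) = 4πR²·σT_eq⁴, so T_eq⁴ = S(1−A)/(4σ).
T_eq = [7.92 × 0.68 / (4 × 5.67×10⁻⁸)]^(1/4) = (2.38×10⁷)^(1/4) = 69.8 K.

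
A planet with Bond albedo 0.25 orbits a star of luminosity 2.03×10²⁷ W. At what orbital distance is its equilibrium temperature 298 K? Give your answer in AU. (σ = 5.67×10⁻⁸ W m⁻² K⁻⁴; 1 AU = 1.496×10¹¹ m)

From T_eq⁴ = L(1−A)/(16πσd²): d = √[L(1−A)/(16πσT_eq⁴)].
d = √[2.03×10²⁷ × 0.75 / (16π × 5.67×10⁻⁸ × (298)⁴)] = 2.60×10¹¹ m = 1.74 AU.

d ≈ 1.74 AU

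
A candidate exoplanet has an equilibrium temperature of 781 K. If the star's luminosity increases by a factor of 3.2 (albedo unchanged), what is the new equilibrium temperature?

T_eq ≈ 1040 K

T_eq ∝ L^(1/4) · d^(−1/2).
T′ = 781 × 3.2^(1/4) = 1040 K.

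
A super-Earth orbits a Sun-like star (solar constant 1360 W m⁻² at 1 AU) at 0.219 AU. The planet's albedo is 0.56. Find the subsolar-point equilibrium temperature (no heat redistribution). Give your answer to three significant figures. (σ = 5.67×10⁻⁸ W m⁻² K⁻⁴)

T_ss ≈ 685 K

Flux at 0.219 AU: S = 1360/0.219² = 2.84×10⁴ W m⁻².
At the subsolar point the surface absorbs S(1−A) and emits σT⁴ per unit area — no factor of 4, since only the local patch is in balance.
T = [2.84×10⁴ × 0.44 / 5.67×10⁻⁸]^(1/4) = (2.20×10¹¹)^(1/4) = 685 K.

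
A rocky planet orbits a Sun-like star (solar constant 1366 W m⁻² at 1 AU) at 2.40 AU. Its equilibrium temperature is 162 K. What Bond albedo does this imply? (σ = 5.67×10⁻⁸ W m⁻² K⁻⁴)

Flux at 2.40 AU: S = 1366/2.40² = 237 W m⁻².
From T_eq⁴ = S(1−A)/(4σ): 1−A = 4σT_eq⁴/S.
1−A = 4 × 5.67×10⁻⁸ × (162)⁴ / 237 = 0.659.

A ≈ 0.34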